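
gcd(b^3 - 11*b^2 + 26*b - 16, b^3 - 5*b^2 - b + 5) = b - 1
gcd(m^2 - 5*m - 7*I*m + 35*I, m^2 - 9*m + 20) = m - 5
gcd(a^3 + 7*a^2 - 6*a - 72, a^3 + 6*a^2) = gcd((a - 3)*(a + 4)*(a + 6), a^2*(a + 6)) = a + 6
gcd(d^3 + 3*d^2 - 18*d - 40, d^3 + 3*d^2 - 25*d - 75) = d + 5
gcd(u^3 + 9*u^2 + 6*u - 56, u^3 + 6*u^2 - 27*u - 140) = u^2 + 11*u + 28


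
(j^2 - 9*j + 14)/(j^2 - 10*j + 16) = (j - 7)/(j - 8)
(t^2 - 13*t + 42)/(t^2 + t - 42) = (t - 7)/(t + 7)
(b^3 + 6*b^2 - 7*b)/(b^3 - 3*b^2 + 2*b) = (b + 7)/(b - 2)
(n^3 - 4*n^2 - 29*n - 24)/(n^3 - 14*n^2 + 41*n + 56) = (n + 3)/(n - 7)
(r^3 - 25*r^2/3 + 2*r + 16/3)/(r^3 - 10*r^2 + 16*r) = (3*r^2 - r - 2)/(3*r*(r - 2))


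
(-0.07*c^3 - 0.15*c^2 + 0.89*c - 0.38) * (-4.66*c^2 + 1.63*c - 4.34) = 0.3262*c^5 + 0.5849*c^4 - 4.0881*c^3 + 3.8725*c^2 - 4.482*c + 1.6492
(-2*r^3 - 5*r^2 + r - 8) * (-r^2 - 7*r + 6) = 2*r^5 + 19*r^4 + 22*r^3 - 29*r^2 + 62*r - 48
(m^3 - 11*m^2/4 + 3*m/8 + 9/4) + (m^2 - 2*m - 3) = m^3 - 7*m^2/4 - 13*m/8 - 3/4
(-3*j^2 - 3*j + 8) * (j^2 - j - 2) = -3*j^4 + 17*j^2 - 2*j - 16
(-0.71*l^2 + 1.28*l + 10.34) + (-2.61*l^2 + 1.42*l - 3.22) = -3.32*l^2 + 2.7*l + 7.12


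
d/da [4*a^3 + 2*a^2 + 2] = 4*a*(3*a + 1)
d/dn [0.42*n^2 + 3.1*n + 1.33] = 0.84*n + 3.1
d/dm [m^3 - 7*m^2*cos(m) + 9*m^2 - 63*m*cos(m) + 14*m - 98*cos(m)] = 7*m^2*sin(m) + 3*m^2 + 63*m*sin(m) - 14*m*cos(m) + 18*m + 98*sin(m) - 63*cos(m) + 14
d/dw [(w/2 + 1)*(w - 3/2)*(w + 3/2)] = 3*w^2/2 + 2*w - 9/8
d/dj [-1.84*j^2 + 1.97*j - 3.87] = 1.97 - 3.68*j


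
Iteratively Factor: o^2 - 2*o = (o)*(o - 2)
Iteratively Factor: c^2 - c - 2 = (c + 1)*(c - 2)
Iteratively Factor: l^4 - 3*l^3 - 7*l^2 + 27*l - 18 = (l + 3)*(l^3 - 6*l^2 + 11*l - 6) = (l - 3)*(l + 3)*(l^2 - 3*l + 2) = (l - 3)*(l - 1)*(l + 3)*(l - 2)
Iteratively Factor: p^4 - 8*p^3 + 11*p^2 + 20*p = (p)*(p^3 - 8*p^2 + 11*p + 20) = p*(p - 5)*(p^2 - 3*p - 4) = p*(p - 5)*(p + 1)*(p - 4)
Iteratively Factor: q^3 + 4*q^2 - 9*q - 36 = (q - 3)*(q^2 + 7*q + 12) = (q - 3)*(q + 4)*(q + 3)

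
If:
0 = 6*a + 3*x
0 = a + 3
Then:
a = -3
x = 6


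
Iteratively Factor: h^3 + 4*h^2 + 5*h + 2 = (h + 2)*(h^2 + 2*h + 1) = (h + 1)*(h + 2)*(h + 1)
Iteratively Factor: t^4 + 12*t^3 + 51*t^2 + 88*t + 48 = (t + 3)*(t^3 + 9*t^2 + 24*t + 16) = (t + 1)*(t + 3)*(t^2 + 8*t + 16) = (t + 1)*(t + 3)*(t + 4)*(t + 4)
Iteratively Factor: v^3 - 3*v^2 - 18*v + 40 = (v - 2)*(v^2 - v - 20) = (v - 2)*(v + 4)*(v - 5)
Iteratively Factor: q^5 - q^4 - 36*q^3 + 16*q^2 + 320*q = (q + 4)*(q^4 - 5*q^3 - 16*q^2 + 80*q) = (q - 4)*(q + 4)*(q^3 - q^2 - 20*q) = (q - 5)*(q - 4)*(q + 4)*(q^2 + 4*q) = q*(q - 5)*(q - 4)*(q + 4)*(q + 4)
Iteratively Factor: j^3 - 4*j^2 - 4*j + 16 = (j + 2)*(j^2 - 6*j + 8) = (j - 2)*(j + 2)*(j - 4)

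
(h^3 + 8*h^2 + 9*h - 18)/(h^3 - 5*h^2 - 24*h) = (h^2 + 5*h - 6)/(h*(h - 8))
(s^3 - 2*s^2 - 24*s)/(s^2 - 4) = s*(s^2 - 2*s - 24)/(s^2 - 4)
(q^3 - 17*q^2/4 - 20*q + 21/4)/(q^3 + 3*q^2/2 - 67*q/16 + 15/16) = 4*(q - 7)/(4*q - 5)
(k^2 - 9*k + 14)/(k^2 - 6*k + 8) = (k - 7)/(k - 4)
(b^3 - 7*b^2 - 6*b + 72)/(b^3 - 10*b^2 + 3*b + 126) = (b - 4)/(b - 7)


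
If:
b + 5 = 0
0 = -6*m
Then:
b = -5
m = 0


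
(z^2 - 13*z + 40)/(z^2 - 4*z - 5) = (z - 8)/(z + 1)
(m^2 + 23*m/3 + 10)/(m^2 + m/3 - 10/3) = (3*m^2 + 23*m + 30)/(3*m^2 + m - 10)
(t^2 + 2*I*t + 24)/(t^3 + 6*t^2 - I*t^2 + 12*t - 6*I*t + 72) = (t + 6*I)/(t^2 + 3*t*(2 + I) + 18*I)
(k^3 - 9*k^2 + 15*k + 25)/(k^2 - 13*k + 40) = (k^2 - 4*k - 5)/(k - 8)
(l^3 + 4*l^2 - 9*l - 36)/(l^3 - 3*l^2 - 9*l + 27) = (l + 4)/(l - 3)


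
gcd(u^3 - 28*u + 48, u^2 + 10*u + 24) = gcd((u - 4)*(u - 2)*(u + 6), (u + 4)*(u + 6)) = u + 6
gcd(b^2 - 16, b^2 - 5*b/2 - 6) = b - 4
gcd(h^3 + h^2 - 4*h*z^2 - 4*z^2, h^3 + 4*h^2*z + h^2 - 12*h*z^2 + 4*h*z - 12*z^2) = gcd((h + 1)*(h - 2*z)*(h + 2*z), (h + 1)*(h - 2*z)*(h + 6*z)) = -h^2 + 2*h*z - h + 2*z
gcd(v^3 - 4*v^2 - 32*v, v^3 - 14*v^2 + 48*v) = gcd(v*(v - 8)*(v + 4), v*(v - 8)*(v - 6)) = v^2 - 8*v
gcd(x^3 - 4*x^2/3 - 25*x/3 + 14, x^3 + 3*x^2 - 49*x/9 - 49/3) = x^2 + 2*x/3 - 7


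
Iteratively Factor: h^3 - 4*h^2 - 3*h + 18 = (h - 3)*(h^2 - h - 6) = (h - 3)*(h + 2)*(h - 3)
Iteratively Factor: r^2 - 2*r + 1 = (r - 1)*(r - 1)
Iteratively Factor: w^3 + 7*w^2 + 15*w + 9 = (w + 3)*(w^2 + 4*w + 3) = (w + 1)*(w + 3)*(w + 3)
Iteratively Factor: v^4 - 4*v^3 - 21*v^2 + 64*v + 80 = (v - 4)*(v^3 - 21*v - 20) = (v - 4)*(v + 4)*(v^2 - 4*v - 5) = (v - 5)*(v - 4)*(v + 4)*(v + 1)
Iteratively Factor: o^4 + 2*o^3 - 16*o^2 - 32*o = (o + 4)*(o^3 - 2*o^2 - 8*o) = o*(o + 4)*(o^2 - 2*o - 8) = o*(o - 4)*(o + 4)*(o + 2)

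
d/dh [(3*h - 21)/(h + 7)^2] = 3*(21 - h)/(h + 7)^3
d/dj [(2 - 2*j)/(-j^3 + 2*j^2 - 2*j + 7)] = 2*(-2*j^3 + 5*j^2 - 4*j - 5)/(j^6 - 4*j^5 + 8*j^4 - 22*j^3 + 32*j^2 - 28*j + 49)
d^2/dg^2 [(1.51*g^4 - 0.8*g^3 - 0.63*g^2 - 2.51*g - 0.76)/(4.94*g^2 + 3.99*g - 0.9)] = (73.698872*g^6 + 178.578036*g^5 + 103.955346*g^4 - 217.015036*g^3 - 96.1722960000001*g^2 - 160.725096*g - 50.003892)/(120.553784*g^6 + 292.111092*g^5 + 170.046162*g^4 - 42.916041*g^3 - 30.98007*g^2 + 9.6957*g - 0.729)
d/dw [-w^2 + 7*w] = 7 - 2*w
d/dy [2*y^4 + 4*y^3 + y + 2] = 8*y^3 + 12*y^2 + 1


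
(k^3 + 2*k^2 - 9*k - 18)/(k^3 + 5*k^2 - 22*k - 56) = (k^2 - 9)/(k^2 + 3*k - 28)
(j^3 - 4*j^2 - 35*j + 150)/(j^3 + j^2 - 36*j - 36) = (j^2 - 10*j + 25)/(j^2 - 5*j - 6)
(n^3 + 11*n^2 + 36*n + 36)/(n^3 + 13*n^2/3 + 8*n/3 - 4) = 3*(n + 6)/(3*n - 2)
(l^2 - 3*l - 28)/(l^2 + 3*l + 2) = (l^2 - 3*l - 28)/(l^2 + 3*l + 2)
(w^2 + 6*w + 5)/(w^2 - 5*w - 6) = (w + 5)/(w - 6)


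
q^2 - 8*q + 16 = (q - 4)^2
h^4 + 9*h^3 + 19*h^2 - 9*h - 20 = (h - 1)*(h + 1)*(h + 4)*(h + 5)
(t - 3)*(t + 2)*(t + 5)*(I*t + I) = I*t^4 + 5*I*t^3 - 7*I*t^2 - 41*I*t - 30*I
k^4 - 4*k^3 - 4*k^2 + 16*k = k*(k - 4)*(k - 2)*(k + 2)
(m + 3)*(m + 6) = m^2 + 9*m + 18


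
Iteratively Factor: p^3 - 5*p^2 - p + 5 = (p + 1)*(p^2 - 6*p + 5) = (p - 5)*(p + 1)*(p - 1)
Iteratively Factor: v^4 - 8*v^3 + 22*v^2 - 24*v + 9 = (v - 3)*(v^3 - 5*v^2 + 7*v - 3) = (v - 3)*(v - 1)*(v^2 - 4*v + 3) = (v - 3)^2*(v - 1)*(v - 1)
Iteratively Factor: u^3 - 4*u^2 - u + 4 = (u - 1)*(u^2 - 3*u - 4) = (u - 1)*(u + 1)*(u - 4)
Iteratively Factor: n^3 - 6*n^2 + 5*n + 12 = (n + 1)*(n^2 - 7*n + 12) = (n - 3)*(n + 1)*(n - 4)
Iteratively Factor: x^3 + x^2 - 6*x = (x + 3)*(x^2 - 2*x) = (x - 2)*(x + 3)*(x)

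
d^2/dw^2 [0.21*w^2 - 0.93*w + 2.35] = 0.420000000000000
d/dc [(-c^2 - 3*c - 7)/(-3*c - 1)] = (3*c^2 + 2*c - 18)/(9*c^2 + 6*c + 1)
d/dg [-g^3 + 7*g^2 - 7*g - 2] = -3*g^2 + 14*g - 7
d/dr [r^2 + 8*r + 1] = 2*r + 8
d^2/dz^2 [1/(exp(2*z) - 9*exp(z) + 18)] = ((9 - 4*exp(z))*(exp(2*z) - 9*exp(z) + 18) + 2*(2*exp(z) - 9)^2*exp(z))*exp(z)/(exp(2*z) - 9*exp(z) + 18)^3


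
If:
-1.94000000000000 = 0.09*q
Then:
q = -21.56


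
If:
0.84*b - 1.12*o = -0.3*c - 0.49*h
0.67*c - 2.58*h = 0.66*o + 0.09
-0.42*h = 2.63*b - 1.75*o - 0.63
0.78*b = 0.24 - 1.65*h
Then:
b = 0.51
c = 0.15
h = -0.09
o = 0.38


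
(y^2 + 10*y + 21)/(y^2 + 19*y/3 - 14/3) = 3*(y + 3)/(3*y - 2)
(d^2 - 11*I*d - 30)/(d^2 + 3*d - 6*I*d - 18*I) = (d - 5*I)/(d + 3)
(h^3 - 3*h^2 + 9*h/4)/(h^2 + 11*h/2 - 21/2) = h*(2*h - 3)/(2*(h + 7))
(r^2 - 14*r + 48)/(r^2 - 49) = (r^2 - 14*r + 48)/(r^2 - 49)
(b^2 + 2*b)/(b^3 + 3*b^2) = (b + 2)/(b*(b + 3))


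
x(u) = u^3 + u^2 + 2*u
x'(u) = 3*u^2 + 2*u + 2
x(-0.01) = -0.02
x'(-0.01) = 1.98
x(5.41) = 198.43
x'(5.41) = 100.62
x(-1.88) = -6.87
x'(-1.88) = 8.84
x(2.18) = 19.47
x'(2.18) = 20.62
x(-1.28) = -3.02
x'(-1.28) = 4.36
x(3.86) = 80.13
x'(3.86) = 54.42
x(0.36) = 0.90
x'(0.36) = 3.11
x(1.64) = 10.38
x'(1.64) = 13.35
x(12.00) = 1896.00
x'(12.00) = 458.00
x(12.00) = 1896.00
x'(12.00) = 458.00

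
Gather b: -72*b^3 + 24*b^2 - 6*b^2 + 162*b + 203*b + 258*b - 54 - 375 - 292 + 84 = -72*b^3 + 18*b^2 + 623*b - 637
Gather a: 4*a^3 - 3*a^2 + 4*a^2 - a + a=4*a^3 + a^2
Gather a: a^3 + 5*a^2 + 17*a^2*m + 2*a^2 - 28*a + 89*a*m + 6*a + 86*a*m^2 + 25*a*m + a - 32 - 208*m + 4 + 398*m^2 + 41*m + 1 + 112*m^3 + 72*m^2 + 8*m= a^3 + a^2*(17*m + 7) + a*(86*m^2 + 114*m - 21) + 112*m^3 + 470*m^2 - 159*m - 27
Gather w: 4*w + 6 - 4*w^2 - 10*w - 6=-4*w^2 - 6*w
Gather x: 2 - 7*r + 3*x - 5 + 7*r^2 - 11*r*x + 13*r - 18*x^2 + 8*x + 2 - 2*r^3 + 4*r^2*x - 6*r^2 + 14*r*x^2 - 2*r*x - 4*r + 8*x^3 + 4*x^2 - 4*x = -2*r^3 + r^2 + 2*r + 8*x^3 + x^2*(14*r - 14) + x*(4*r^2 - 13*r + 7) - 1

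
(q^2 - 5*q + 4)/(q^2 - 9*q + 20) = (q - 1)/(q - 5)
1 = 1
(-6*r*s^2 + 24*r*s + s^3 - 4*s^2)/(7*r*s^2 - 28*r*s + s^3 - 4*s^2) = (-6*r + s)/(7*r + s)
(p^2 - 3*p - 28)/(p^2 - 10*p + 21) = (p + 4)/(p - 3)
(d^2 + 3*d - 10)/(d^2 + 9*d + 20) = (d - 2)/(d + 4)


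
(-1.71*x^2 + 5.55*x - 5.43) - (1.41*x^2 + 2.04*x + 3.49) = -3.12*x^2 + 3.51*x - 8.92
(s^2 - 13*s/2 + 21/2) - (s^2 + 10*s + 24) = -33*s/2 - 27/2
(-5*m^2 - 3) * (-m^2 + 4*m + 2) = 5*m^4 - 20*m^3 - 7*m^2 - 12*m - 6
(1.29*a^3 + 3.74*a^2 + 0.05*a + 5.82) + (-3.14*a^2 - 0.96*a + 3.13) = 1.29*a^3 + 0.6*a^2 - 0.91*a + 8.95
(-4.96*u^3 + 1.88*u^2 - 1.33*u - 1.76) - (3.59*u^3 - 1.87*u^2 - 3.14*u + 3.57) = -8.55*u^3 + 3.75*u^2 + 1.81*u - 5.33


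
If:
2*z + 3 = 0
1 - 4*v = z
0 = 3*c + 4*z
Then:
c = 2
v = 5/8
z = -3/2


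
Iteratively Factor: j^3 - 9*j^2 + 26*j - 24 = (j - 2)*(j^2 - 7*j + 12) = (j - 3)*(j - 2)*(j - 4)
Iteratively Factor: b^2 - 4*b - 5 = (b - 5)*(b + 1)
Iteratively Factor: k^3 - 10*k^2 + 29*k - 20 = (k - 5)*(k^2 - 5*k + 4) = (k - 5)*(k - 4)*(k - 1)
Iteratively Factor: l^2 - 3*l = (l)*(l - 3)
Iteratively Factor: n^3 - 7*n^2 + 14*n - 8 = (n - 4)*(n^2 - 3*n + 2) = (n - 4)*(n - 2)*(n - 1)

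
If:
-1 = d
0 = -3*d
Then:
No Solution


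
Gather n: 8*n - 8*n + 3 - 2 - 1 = 0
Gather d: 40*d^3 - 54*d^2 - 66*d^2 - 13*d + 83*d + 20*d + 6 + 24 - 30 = 40*d^3 - 120*d^2 + 90*d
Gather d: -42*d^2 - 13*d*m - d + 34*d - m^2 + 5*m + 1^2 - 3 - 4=-42*d^2 + d*(33 - 13*m) - m^2 + 5*m - 6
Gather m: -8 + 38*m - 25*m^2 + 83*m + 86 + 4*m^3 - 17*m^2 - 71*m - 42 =4*m^3 - 42*m^2 + 50*m + 36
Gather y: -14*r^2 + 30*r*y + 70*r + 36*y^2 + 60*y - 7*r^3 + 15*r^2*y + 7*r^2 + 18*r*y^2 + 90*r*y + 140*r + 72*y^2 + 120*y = -7*r^3 - 7*r^2 + 210*r + y^2*(18*r + 108) + y*(15*r^2 + 120*r + 180)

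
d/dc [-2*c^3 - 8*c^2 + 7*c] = -6*c^2 - 16*c + 7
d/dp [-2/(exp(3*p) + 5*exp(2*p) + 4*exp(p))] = 2*(3*exp(2*p) + 10*exp(p) + 4)*exp(-p)/(exp(2*p) + 5*exp(p) + 4)^2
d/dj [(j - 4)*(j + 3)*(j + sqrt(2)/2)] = 3*j^2 - 2*j + sqrt(2)*j - 12 - sqrt(2)/2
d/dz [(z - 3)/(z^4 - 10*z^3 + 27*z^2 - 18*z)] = (-3*z^2 + 14*z - 6)/(z^2*(z^4 - 14*z^3 + 61*z^2 - 84*z + 36))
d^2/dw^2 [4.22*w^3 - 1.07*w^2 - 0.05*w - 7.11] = 25.32*w - 2.14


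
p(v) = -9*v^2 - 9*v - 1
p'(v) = -18*v - 9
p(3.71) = -158.27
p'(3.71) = -75.78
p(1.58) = -37.69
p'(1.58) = -37.44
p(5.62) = -335.84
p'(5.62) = -110.16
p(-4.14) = -118.00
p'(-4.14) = 65.52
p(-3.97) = -107.12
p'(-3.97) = 62.46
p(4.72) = -243.99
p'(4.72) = -93.96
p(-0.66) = 1.02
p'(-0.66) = 2.88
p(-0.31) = 0.93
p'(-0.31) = -3.42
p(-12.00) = -1189.00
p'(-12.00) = 207.00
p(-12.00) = -1189.00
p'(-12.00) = 207.00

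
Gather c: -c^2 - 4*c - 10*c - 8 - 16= -c^2 - 14*c - 24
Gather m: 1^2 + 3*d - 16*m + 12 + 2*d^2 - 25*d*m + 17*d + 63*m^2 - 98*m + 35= 2*d^2 + 20*d + 63*m^2 + m*(-25*d - 114) + 48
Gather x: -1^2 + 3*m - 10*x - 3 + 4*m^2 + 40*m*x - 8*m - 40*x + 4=4*m^2 - 5*m + x*(40*m - 50)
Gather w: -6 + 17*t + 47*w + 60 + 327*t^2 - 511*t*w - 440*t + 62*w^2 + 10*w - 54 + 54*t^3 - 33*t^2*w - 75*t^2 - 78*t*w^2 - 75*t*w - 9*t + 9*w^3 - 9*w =54*t^3 + 252*t^2 - 432*t + 9*w^3 + w^2*(62 - 78*t) + w*(-33*t^2 - 586*t + 48)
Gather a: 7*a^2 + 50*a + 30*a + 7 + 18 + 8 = 7*a^2 + 80*a + 33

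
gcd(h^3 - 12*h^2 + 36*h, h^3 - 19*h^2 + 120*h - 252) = h^2 - 12*h + 36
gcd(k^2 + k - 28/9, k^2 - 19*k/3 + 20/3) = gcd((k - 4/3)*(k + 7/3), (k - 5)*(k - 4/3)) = k - 4/3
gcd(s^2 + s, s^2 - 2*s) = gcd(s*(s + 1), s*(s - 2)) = s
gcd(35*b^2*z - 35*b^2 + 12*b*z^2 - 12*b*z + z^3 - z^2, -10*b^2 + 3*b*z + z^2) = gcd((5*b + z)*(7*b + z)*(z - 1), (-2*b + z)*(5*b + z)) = 5*b + z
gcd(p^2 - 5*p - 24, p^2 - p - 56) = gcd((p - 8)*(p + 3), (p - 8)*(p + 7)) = p - 8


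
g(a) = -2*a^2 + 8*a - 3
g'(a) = 8 - 4*a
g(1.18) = 3.66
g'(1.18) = 3.28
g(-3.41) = -53.54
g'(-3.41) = 21.64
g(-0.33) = -5.86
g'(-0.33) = 9.32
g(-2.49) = -35.32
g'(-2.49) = 17.96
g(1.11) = 3.42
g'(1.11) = 3.56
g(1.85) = 4.96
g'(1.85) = 0.60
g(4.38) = -6.33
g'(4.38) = -9.52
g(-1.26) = -16.26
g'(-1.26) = 13.04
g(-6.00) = -123.00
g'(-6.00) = 32.00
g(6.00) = -27.00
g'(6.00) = -16.00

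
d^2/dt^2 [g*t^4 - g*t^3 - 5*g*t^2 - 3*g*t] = 2*g*(6*t^2 - 3*t - 5)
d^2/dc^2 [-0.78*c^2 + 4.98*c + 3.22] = -1.56000000000000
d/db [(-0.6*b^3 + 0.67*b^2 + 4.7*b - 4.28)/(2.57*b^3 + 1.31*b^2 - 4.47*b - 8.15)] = (-2.5079*b^4 - 18.794*b^3 + 38.5169*b^2 + 0.2926*b - 57.4366)/(6.6049*b^6 + 6.7334*b^5 - 21.2597*b^4 - 53.6024*b^3 - 1.3721*b^2 + 72.861*b + 66.4225)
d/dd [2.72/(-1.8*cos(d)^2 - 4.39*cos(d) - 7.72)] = -(9.792*cos(d) + 11.9408)*sin(d)/(1.8*cos(d)^2 + 4.39*cos(d) + 7.72)^2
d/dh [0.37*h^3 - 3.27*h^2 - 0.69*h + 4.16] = 1.11*h^2 - 6.54*h - 0.69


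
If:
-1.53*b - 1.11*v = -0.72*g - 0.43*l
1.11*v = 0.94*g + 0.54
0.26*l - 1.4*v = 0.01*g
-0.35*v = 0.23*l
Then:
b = -0.27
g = -0.57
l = -0.00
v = 0.00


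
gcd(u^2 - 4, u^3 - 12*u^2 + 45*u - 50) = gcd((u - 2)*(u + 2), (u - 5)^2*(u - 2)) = u - 2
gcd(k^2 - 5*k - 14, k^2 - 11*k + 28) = k - 7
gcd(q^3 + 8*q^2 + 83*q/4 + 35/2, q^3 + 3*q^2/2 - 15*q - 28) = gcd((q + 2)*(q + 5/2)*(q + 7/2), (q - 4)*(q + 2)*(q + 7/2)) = q^2 + 11*q/2 + 7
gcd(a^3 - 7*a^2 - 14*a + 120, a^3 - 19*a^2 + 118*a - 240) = a^2 - 11*a + 30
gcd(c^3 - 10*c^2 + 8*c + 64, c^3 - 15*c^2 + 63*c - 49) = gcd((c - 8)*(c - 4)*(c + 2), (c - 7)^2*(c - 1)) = 1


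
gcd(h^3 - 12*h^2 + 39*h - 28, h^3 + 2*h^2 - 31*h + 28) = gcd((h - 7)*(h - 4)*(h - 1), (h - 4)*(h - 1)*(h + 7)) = h^2 - 5*h + 4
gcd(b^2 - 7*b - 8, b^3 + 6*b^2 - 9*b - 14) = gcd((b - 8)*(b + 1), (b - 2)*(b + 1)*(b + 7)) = b + 1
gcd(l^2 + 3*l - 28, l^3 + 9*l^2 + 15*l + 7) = l + 7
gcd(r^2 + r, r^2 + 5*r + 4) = r + 1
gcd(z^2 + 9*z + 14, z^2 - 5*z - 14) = z + 2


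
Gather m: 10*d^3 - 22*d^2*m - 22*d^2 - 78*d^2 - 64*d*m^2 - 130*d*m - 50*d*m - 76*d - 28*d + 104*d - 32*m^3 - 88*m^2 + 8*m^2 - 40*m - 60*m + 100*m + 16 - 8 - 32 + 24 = 10*d^3 - 100*d^2 - 32*m^3 + m^2*(-64*d - 80) + m*(-22*d^2 - 180*d)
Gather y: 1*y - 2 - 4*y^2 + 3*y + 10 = -4*y^2 + 4*y + 8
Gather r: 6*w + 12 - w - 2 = 5*w + 10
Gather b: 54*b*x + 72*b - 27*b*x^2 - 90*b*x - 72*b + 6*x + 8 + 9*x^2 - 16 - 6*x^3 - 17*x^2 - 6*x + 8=b*(-27*x^2 - 36*x) - 6*x^3 - 8*x^2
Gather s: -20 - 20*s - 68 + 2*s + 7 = -18*s - 81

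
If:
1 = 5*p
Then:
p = 1/5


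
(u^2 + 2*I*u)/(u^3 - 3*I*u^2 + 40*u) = (u + 2*I)/(u^2 - 3*I*u + 40)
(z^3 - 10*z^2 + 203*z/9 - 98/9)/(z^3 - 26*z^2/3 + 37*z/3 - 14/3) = (z - 7/3)/(z - 1)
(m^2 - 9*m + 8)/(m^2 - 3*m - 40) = (m - 1)/(m + 5)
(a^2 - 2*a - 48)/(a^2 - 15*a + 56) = (a + 6)/(a - 7)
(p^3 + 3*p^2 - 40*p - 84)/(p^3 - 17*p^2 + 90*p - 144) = (p^2 + 9*p + 14)/(p^2 - 11*p + 24)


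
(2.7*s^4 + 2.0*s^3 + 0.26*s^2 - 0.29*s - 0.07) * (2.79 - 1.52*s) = -4.104*s^5 + 4.493*s^4 + 5.1848*s^3 + 1.1662*s^2 - 0.7027*s - 0.1953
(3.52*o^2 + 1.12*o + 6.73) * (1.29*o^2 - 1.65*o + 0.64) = 4.5408*o^4 - 4.3632*o^3 + 9.0865*o^2 - 10.3877*o + 4.3072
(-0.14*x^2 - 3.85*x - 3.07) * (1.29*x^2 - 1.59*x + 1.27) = -0.1806*x^4 - 4.7439*x^3 + 1.9834*x^2 - 0.00819999999999954*x - 3.8989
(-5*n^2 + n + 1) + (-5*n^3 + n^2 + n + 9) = -5*n^3 - 4*n^2 + 2*n + 10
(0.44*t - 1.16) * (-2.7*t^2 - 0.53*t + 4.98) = -1.188*t^3 + 2.8988*t^2 + 2.806*t - 5.7768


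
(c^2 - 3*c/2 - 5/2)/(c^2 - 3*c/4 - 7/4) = 2*(2*c - 5)/(4*c - 7)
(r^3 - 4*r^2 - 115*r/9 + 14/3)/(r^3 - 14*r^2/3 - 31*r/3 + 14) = (r - 1/3)/(r - 1)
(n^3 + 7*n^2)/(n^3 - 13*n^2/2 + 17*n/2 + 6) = 2*n^2*(n + 7)/(2*n^3 - 13*n^2 + 17*n + 12)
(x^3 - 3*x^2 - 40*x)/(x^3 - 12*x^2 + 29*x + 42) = x*(x^2 - 3*x - 40)/(x^3 - 12*x^2 + 29*x + 42)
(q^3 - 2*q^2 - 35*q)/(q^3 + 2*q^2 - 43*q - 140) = q/(q + 4)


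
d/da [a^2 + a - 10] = 2*a + 1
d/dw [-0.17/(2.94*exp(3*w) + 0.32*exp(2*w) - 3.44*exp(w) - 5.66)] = (1.4994*exp(2*w) + 0.1088*exp(w) - 0.5848)*exp(w)/(2.94*exp(3*w) + 0.32*exp(2*w) - 3.44*exp(w) - 5.66)^2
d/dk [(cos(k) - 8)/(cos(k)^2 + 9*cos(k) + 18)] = (cos(k)^2 - 16*cos(k) - 90)*sin(k)/(cos(k)^2 + 9*cos(k) + 18)^2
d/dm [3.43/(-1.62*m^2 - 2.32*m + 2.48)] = (11.1132*m + 7.9576)/(1.62*m^2 + 2.32*m - 2.48)^2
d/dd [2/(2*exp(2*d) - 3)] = -8*exp(2*d)/(2*exp(2*d) - 3)^2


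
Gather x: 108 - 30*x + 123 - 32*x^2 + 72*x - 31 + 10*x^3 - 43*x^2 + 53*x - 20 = 10*x^3 - 75*x^2 + 95*x + 180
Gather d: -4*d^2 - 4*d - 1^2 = -4*d^2 - 4*d - 1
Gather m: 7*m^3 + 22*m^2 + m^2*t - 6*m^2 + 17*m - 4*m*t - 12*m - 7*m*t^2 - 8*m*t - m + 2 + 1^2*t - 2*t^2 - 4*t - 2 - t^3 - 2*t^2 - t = 7*m^3 + m^2*(t + 16) + m*(-7*t^2 - 12*t + 4) - t^3 - 4*t^2 - 4*t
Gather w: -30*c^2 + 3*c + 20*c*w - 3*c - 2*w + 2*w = -30*c^2 + 20*c*w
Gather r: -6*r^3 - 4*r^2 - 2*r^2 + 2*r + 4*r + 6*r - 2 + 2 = -6*r^3 - 6*r^2 + 12*r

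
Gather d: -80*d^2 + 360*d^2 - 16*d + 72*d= 280*d^2 + 56*d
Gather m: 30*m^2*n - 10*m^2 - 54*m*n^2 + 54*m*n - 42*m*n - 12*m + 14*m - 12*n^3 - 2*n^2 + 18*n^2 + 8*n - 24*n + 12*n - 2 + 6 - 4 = m^2*(30*n - 10) + m*(-54*n^2 + 12*n + 2) - 12*n^3 + 16*n^2 - 4*n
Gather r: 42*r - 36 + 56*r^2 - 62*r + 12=56*r^2 - 20*r - 24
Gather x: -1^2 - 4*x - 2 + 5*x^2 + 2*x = 5*x^2 - 2*x - 3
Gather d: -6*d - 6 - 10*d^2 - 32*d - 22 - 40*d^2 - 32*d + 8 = -50*d^2 - 70*d - 20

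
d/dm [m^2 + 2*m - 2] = 2*m + 2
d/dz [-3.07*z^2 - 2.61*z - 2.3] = -6.14*z - 2.61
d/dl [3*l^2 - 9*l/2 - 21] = 6*l - 9/2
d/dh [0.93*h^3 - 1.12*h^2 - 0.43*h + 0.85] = 2.79*h^2 - 2.24*h - 0.43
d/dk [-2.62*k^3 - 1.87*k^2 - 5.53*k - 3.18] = -7.86*k^2 - 3.74*k - 5.53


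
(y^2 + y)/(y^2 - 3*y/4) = 4*(y + 1)/(4*y - 3)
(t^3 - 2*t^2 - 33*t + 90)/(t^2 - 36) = (t^2 - 8*t + 15)/(t - 6)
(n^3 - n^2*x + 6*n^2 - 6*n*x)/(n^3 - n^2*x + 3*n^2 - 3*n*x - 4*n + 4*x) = n*(n + 6)/(n^2 + 3*n - 4)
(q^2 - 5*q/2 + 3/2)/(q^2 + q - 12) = (q^2 - 5*q/2 + 3/2)/(q^2 + q - 12)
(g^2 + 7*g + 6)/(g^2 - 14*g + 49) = (g^2 + 7*g + 6)/(g^2 - 14*g + 49)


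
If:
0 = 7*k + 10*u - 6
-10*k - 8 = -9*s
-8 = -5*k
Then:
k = 8/5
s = 8/3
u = -13/25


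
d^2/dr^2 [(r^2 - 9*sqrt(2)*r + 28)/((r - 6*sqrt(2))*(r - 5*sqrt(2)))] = 4*(sqrt(2)*r^3 - 48*r^2 + 348*sqrt(2)*r - 1592)/(r^6 - 33*sqrt(2)*r^5 + 906*r^4 - 6622*sqrt(2)*r^3 + 54360*r^2 - 118800*sqrt(2)*r + 216000)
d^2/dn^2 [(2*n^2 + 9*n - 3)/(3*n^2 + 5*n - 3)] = 6*(17*n^3 - 9*n^2 + 36*n + 17)/(27*n^6 + 135*n^5 + 144*n^4 - 145*n^3 - 144*n^2 + 135*n - 27)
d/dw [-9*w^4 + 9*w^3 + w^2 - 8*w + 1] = -36*w^3 + 27*w^2 + 2*w - 8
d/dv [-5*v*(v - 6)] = 30 - 10*v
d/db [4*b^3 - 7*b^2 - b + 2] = 12*b^2 - 14*b - 1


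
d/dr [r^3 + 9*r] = 3*r^2 + 9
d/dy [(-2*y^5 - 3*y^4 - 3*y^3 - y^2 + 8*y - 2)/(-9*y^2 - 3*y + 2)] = (54*y^6 + 78*y^5 + 34*y^4 - 6*y^3 + 57*y^2 - 40*y + 10)/(81*y^4 + 54*y^3 - 27*y^2 - 12*y + 4)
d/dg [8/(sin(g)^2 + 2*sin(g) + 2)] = -16*(sin(g) + 1)*cos(g)/(sin(g)^2 + 2*sin(g) + 2)^2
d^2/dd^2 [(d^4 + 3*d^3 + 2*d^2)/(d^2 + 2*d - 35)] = 2*(d^6 + 6*d^5 - 93*d^4 - 447*d^3 + 6930*d^2 + 11025*d + 2450)/(d^6 + 6*d^5 - 93*d^4 - 412*d^3 + 3255*d^2 + 7350*d - 42875)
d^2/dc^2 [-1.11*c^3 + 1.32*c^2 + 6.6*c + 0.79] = 2.64 - 6.66*c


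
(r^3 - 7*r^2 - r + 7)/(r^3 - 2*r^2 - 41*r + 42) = (r + 1)/(r + 6)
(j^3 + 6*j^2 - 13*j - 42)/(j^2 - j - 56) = (j^2 - j - 6)/(j - 8)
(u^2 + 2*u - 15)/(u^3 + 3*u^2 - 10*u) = (u - 3)/(u*(u - 2))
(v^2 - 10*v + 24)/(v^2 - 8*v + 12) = (v - 4)/(v - 2)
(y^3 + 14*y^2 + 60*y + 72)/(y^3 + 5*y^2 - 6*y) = (y^2 + 8*y + 12)/(y*(y - 1))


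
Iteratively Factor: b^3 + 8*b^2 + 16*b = (b + 4)*(b^2 + 4*b) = (b + 4)^2*(b)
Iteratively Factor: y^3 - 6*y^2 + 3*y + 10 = (y + 1)*(y^2 - 7*y + 10) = (y - 2)*(y + 1)*(y - 5)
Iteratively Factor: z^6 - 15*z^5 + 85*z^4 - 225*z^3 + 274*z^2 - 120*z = (z)*(z^5 - 15*z^4 + 85*z^3 - 225*z^2 + 274*z - 120) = z*(z - 5)*(z^4 - 10*z^3 + 35*z^2 - 50*z + 24) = z*(z - 5)*(z - 3)*(z^3 - 7*z^2 + 14*z - 8) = z*(z - 5)*(z - 3)*(z - 1)*(z^2 - 6*z + 8) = z*(z - 5)*(z - 4)*(z - 3)*(z - 1)*(z - 2)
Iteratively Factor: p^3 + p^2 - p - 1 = (p + 1)*(p^2 - 1) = (p - 1)*(p + 1)*(p + 1)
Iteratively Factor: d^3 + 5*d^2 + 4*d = (d + 1)*(d^2 + 4*d) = (d + 1)*(d + 4)*(d)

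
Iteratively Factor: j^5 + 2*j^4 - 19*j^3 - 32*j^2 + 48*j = (j + 4)*(j^4 - 2*j^3 - 11*j^2 + 12*j) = (j - 4)*(j + 4)*(j^3 + 2*j^2 - 3*j) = j*(j - 4)*(j + 4)*(j^2 + 2*j - 3) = j*(j - 4)*(j + 3)*(j + 4)*(j - 1)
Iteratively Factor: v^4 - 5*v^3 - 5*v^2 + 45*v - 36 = (v - 4)*(v^3 - v^2 - 9*v + 9) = (v - 4)*(v - 1)*(v^2 - 9) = (v - 4)*(v - 1)*(v + 3)*(v - 3)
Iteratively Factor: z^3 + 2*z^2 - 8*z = (z - 2)*(z^2 + 4*z) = z*(z - 2)*(z + 4)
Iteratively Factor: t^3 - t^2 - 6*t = (t)*(t^2 - t - 6) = t*(t + 2)*(t - 3)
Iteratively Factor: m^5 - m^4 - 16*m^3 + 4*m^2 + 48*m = (m)*(m^4 - m^3 - 16*m^2 + 4*m + 48) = m*(m - 4)*(m^3 + 3*m^2 - 4*m - 12) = m*(m - 4)*(m + 2)*(m^2 + m - 6) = m*(m - 4)*(m + 2)*(m + 3)*(m - 2)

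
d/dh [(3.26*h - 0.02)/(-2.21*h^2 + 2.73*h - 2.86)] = (7.2046*h^2 - 0.0884*h - 9.269)/(4.8841*h^4 - 12.0666*h^3 + 20.0941*h^2 - 15.6156*h + 8.1796)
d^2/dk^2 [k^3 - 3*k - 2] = 6*k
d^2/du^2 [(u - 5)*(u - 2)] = 2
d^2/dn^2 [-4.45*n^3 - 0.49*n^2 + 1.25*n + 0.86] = -26.7*n - 0.98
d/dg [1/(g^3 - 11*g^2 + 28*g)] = (-3*g^2 + 22*g - 28)/(g^2*(g^2 - 11*g + 28)^2)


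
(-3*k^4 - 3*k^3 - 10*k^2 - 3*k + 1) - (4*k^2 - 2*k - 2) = -3*k^4 - 3*k^3 - 14*k^2 - k + 3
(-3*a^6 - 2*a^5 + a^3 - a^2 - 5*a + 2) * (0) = 0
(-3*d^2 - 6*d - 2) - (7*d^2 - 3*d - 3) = -10*d^2 - 3*d + 1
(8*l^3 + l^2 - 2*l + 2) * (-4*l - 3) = -32*l^4 - 28*l^3 + 5*l^2 - 2*l - 6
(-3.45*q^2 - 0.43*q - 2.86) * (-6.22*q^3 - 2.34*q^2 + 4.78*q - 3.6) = 21.459*q^5 + 10.7476*q^4 + 2.30439999999999*q^3 + 17.057*q^2 - 12.1228*q + 10.296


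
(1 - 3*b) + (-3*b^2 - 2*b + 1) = -3*b^2 - 5*b + 2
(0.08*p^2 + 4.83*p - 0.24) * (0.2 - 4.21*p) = -0.3368*p^3 - 20.3183*p^2 + 1.9764*p - 0.048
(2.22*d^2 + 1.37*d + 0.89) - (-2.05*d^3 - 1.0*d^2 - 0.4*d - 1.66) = 2.05*d^3 + 3.22*d^2 + 1.77*d + 2.55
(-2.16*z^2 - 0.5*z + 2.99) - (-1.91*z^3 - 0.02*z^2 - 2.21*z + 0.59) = 1.91*z^3 - 2.14*z^2 + 1.71*z + 2.4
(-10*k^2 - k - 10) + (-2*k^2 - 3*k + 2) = -12*k^2 - 4*k - 8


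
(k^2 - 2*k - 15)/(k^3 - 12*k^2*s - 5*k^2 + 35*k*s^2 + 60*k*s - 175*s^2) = (k + 3)/(k^2 - 12*k*s + 35*s^2)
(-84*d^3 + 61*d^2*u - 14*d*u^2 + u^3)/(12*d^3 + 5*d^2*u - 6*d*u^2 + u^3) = (-7*d + u)/(d + u)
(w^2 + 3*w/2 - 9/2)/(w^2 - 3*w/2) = (w + 3)/w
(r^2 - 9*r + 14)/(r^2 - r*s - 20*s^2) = (-r^2 + 9*r - 14)/(-r^2 + r*s + 20*s^2)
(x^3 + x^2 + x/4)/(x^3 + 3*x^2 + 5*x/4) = (2*x + 1)/(2*x + 5)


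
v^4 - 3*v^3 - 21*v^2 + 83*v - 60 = (v - 4)*(v - 3)*(v - 1)*(v + 5)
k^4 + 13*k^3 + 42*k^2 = k^2*(k + 6)*(k + 7)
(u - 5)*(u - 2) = u^2 - 7*u + 10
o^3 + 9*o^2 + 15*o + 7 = (o + 1)^2*(o + 7)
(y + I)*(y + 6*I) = y^2 + 7*I*y - 6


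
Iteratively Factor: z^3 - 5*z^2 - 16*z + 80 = (z - 5)*(z^2 - 16) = (z - 5)*(z - 4)*(z + 4)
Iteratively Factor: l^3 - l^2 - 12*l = (l)*(l^2 - l - 12) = l*(l - 4)*(l + 3)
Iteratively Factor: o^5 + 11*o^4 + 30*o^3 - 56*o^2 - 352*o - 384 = (o + 4)*(o^4 + 7*o^3 + 2*o^2 - 64*o - 96) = (o + 4)^2*(o^3 + 3*o^2 - 10*o - 24) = (o + 4)^3*(o^2 - o - 6) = (o + 2)*(o + 4)^3*(o - 3)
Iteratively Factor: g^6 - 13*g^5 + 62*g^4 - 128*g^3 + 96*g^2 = (g - 4)*(g^5 - 9*g^4 + 26*g^3 - 24*g^2) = g*(g - 4)*(g^4 - 9*g^3 + 26*g^2 - 24*g) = g*(g - 4)*(g - 3)*(g^3 - 6*g^2 + 8*g) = g^2*(g - 4)*(g - 3)*(g^2 - 6*g + 8) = g^2*(g - 4)*(g - 3)*(g - 2)*(g - 4)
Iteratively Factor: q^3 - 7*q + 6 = (q + 3)*(q^2 - 3*q + 2) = (q - 2)*(q + 3)*(q - 1)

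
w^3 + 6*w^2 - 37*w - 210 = (w - 6)*(w + 5)*(w + 7)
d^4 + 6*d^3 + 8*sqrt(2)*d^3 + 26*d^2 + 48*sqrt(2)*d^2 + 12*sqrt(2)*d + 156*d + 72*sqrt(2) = (d + 6)*(d + sqrt(2))^2*(d + 6*sqrt(2))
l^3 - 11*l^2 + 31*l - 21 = (l - 7)*(l - 3)*(l - 1)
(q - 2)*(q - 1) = q^2 - 3*q + 2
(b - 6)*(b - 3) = b^2 - 9*b + 18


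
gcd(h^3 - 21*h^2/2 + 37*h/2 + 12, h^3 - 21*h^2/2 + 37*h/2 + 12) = h^3 - 21*h^2/2 + 37*h/2 + 12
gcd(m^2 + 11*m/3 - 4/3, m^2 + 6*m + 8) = m + 4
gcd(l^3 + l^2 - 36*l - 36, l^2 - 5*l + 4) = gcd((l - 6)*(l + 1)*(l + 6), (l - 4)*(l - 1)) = 1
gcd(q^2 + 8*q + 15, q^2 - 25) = q + 5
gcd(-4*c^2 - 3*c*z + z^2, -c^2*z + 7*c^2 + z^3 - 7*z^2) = c + z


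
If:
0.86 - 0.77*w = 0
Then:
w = 1.12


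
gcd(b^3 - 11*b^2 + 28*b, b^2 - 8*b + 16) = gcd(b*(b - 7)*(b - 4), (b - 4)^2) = b - 4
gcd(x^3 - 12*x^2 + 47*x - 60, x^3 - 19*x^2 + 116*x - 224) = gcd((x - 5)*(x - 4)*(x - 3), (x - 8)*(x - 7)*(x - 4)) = x - 4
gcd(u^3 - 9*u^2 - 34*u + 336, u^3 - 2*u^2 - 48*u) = u^2 - 2*u - 48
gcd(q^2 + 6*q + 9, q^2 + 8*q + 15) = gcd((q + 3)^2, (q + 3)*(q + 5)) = q + 3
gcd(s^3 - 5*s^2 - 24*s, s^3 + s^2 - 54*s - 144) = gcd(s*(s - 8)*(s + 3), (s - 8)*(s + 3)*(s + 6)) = s^2 - 5*s - 24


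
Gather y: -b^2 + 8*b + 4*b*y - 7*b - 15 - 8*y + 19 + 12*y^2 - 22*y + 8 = -b^2 + b + 12*y^2 + y*(4*b - 30) + 12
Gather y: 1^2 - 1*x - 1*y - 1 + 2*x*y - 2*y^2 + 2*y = -x - 2*y^2 + y*(2*x + 1)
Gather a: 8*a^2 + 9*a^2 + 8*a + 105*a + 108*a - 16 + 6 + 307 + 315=17*a^2 + 221*a + 612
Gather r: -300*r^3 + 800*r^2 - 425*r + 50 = -300*r^3 + 800*r^2 - 425*r + 50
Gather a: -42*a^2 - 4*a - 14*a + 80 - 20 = -42*a^2 - 18*a + 60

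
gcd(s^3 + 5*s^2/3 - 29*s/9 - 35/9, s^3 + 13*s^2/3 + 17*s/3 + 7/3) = s^2 + 10*s/3 + 7/3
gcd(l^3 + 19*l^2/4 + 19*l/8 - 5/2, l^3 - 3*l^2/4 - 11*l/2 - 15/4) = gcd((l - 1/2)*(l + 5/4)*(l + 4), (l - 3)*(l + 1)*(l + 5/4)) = l + 5/4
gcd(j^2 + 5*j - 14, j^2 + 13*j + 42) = j + 7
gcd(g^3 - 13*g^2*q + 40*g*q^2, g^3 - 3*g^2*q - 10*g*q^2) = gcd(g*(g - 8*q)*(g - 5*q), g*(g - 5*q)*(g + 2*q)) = -g^2 + 5*g*q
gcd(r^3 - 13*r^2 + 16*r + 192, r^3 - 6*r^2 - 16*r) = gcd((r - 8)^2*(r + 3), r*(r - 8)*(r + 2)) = r - 8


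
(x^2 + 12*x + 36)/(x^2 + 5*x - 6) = (x + 6)/(x - 1)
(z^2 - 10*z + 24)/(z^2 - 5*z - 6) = (z - 4)/(z + 1)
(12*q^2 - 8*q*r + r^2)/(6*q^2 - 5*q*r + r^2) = (6*q - r)/(3*q - r)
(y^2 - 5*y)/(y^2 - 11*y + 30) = y/(y - 6)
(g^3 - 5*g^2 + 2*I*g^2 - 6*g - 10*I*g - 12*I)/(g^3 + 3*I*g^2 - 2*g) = (g^2 - 5*g - 6)/(g*(g + I))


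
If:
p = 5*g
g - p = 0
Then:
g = 0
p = 0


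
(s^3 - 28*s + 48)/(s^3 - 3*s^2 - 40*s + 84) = (s - 4)/(s - 7)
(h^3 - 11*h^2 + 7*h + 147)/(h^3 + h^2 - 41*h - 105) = (h - 7)/(h + 5)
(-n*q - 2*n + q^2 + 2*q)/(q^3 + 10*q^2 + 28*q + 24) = (-n + q)/(q^2 + 8*q + 12)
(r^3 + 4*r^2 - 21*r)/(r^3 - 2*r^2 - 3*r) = (r + 7)/(r + 1)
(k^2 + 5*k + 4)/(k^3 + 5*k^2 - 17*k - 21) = (k + 4)/(k^2 + 4*k - 21)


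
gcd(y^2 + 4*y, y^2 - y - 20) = y + 4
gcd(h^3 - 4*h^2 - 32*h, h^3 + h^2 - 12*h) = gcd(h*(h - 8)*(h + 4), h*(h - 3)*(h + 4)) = h^2 + 4*h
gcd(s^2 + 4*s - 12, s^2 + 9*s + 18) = s + 6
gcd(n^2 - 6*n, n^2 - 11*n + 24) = 1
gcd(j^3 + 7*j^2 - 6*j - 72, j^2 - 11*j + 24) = j - 3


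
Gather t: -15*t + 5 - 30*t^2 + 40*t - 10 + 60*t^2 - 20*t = 30*t^2 + 5*t - 5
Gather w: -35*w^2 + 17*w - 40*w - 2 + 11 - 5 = -35*w^2 - 23*w + 4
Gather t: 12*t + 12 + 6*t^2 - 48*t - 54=6*t^2 - 36*t - 42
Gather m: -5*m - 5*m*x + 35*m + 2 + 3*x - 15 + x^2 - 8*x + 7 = m*(30 - 5*x) + x^2 - 5*x - 6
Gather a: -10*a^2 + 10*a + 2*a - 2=-10*a^2 + 12*a - 2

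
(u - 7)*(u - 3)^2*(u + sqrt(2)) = u^4 - 13*u^3 + sqrt(2)*u^3 - 13*sqrt(2)*u^2 + 51*u^2 - 63*u + 51*sqrt(2)*u - 63*sqrt(2)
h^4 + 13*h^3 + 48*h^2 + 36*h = h*(h + 1)*(h + 6)^2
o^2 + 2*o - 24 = (o - 4)*(o + 6)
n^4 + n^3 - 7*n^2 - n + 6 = (n - 2)*(n - 1)*(n + 1)*(n + 3)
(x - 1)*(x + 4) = x^2 + 3*x - 4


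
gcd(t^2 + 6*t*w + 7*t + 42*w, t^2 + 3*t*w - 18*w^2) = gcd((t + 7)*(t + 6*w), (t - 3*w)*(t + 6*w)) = t + 6*w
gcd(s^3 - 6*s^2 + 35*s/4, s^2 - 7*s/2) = s^2 - 7*s/2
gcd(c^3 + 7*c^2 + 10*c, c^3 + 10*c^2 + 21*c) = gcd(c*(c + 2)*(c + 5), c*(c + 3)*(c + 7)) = c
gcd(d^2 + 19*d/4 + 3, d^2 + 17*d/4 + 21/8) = d + 3/4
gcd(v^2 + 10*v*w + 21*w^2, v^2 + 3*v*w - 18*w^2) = 1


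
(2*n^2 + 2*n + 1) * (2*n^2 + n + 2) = 4*n^4 + 6*n^3 + 8*n^2 + 5*n + 2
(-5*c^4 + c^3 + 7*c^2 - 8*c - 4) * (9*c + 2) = -45*c^5 - c^4 + 65*c^3 - 58*c^2 - 52*c - 8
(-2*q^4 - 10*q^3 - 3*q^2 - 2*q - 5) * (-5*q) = 10*q^5 + 50*q^4 + 15*q^3 + 10*q^2 + 25*q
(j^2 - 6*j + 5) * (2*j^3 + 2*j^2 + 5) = 2*j^5 - 10*j^4 - 2*j^3 + 15*j^2 - 30*j + 25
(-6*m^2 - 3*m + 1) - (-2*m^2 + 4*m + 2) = -4*m^2 - 7*m - 1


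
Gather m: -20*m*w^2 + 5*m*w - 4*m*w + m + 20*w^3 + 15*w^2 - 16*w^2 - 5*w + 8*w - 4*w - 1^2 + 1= m*(-20*w^2 + w + 1) + 20*w^3 - w^2 - w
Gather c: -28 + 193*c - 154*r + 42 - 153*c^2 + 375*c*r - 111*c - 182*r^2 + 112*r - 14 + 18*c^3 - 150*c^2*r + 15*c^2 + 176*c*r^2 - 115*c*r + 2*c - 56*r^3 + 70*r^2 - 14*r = 18*c^3 + c^2*(-150*r - 138) + c*(176*r^2 + 260*r + 84) - 56*r^3 - 112*r^2 - 56*r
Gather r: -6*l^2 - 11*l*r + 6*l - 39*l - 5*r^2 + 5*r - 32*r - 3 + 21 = -6*l^2 - 33*l - 5*r^2 + r*(-11*l - 27) + 18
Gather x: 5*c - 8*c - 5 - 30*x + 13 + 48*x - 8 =-3*c + 18*x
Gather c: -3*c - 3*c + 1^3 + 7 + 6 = 14 - 6*c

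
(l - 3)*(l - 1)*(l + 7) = l^3 + 3*l^2 - 25*l + 21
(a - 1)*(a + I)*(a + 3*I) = a^3 - a^2 + 4*I*a^2 - 3*a - 4*I*a + 3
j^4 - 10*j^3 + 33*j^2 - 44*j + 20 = (j - 5)*(j - 2)^2*(j - 1)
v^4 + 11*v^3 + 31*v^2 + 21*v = v*(v + 1)*(v + 3)*(v + 7)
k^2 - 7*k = k*(k - 7)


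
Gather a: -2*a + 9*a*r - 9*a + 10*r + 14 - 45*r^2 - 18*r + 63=a*(9*r - 11) - 45*r^2 - 8*r + 77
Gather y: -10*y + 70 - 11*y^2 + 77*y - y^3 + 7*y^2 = -y^3 - 4*y^2 + 67*y + 70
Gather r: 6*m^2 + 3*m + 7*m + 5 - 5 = 6*m^2 + 10*m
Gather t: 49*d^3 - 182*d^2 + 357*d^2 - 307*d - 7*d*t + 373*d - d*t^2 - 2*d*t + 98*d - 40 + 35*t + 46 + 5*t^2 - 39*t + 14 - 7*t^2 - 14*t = 49*d^3 + 175*d^2 + 164*d + t^2*(-d - 2) + t*(-9*d - 18) + 20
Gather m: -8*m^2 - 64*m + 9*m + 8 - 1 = -8*m^2 - 55*m + 7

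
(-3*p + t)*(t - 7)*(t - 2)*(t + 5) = -3*p*t^3 + 12*p*t^2 + 93*p*t - 210*p + t^4 - 4*t^3 - 31*t^2 + 70*t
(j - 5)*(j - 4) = j^2 - 9*j + 20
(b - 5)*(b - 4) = b^2 - 9*b + 20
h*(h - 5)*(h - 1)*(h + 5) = h^4 - h^3 - 25*h^2 + 25*h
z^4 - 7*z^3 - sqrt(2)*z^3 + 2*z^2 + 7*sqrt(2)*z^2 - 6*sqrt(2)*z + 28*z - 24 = (z - 6)*(z - 1)*(z - 2*sqrt(2))*(z + sqrt(2))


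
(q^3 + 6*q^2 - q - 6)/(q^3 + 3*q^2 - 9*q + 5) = (q^2 + 7*q + 6)/(q^2 + 4*q - 5)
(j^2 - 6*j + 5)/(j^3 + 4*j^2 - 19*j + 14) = (j - 5)/(j^2 + 5*j - 14)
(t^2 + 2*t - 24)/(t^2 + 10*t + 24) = (t - 4)/(t + 4)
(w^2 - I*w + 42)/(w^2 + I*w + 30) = (w - 7*I)/(w - 5*I)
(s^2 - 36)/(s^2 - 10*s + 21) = (s^2 - 36)/(s^2 - 10*s + 21)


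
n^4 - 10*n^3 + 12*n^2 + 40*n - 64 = (n - 8)*(n - 2)^2*(n + 2)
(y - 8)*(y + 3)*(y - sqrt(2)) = y^3 - 5*y^2 - sqrt(2)*y^2 - 24*y + 5*sqrt(2)*y + 24*sqrt(2)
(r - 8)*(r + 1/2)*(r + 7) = r^3 - r^2/2 - 113*r/2 - 28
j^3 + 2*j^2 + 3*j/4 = j*(j + 1/2)*(j + 3/2)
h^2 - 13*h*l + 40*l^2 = (h - 8*l)*(h - 5*l)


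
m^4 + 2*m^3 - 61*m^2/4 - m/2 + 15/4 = (m - 3)*(m - 1/2)*(m + 1/2)*(m + 5)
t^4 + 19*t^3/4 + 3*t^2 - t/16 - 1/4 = (t - 1/4)*(t + 1/2)^2*(t + 4)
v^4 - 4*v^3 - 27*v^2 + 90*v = v*(v - 6)*(v - 3)*(v + 5)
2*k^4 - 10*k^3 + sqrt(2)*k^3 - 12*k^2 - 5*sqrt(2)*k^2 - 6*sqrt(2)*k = k*(k - 6)*(sqrt(2)*k + 1)*(sqrt(2)*k + sqrt(2))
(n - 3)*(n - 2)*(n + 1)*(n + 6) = n^4 + 2*n^3 - 23*n^2 + 12*n + 36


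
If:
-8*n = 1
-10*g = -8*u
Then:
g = 4*u/5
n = -1/8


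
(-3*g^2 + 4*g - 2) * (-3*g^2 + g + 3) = 9*g^4 - 15*g^3 + g^2 + 10*g - 6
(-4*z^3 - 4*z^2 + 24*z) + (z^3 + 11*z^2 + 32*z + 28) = -3*z^3 + 7*z^2 + 56*z + 28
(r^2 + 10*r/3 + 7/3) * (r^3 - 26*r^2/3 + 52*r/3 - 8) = r^5 - 16*r^4/3 - 83*r^3/9 + 266*r^2/9 + 124*r/9 - 56/3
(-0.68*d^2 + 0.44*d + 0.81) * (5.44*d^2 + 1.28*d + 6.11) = -3.6992*d^4 + 1.5232*d^3 + 0.8148*d^2 + 3.7252*d + 4.9491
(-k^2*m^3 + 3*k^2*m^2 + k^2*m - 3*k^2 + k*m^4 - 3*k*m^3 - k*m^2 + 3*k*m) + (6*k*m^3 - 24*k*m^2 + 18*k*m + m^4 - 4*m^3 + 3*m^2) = -k^2*m^3 + 3*k^2*m^2 + k^2*m - 3*k^2 + k*m^4 + 3*k*m^3 - 25*k*m^2 + 21*k*m + m^4 - 4*m^3 + 3*m^2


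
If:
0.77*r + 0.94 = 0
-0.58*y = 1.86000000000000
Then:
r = -1.22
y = -3.21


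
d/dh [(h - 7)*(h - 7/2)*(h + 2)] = 3*h^2 - 17*h + 7/2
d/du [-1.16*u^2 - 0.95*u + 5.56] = -2.32*u - 0.95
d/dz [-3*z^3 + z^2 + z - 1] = -9*z^2 + 2*z + 1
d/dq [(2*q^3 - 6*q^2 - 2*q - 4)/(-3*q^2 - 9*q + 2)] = 2*(-3*q^4 - 18*q^3 + 30*q^2 - 24*q - 20)/(9*q^4 + 54*q^3 + 69*q^2 - 36*q + 4)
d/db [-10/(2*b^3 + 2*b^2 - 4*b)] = 5*(3*b^2 + 2*b - 2)/(b^2*(b^2 + b - 2)^2)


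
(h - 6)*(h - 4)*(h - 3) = h^3 - 13*h^2 + 54*h - 72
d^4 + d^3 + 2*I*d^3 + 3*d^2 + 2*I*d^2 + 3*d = d*(d + 1)*(d - I)*(d + 3*I)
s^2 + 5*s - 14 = (s - 2)*(s + 7)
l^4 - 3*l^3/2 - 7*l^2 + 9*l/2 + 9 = (l - 3)*(l - 3/2)*(l + 1)*(l + 2)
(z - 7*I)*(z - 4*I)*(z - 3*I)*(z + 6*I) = z^4 - 8*I*z^3 + 23*z^2 - 282*I*z - 504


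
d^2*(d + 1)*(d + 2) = d^4 + 3*d^3 + 2*d^2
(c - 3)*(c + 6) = c^2 + 3*c - 18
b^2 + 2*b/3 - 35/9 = (b - 5/3)*(b + 7/3)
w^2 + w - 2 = (w - 1)*(w + 2)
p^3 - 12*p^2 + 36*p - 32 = (p - 8)*(p - 2)^2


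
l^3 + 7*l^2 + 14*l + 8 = (l + 1)*(l + 2)*(l + 4)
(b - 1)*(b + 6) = b^2 + 5*b - 6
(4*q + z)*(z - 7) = 4*q*z - 28*q + z^2 - 7*z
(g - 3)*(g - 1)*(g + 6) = g^3 + 2*g^2 - 21*g + 18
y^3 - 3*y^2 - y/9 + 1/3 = (y - 3)*(y - 1/3)*(y + 1/3)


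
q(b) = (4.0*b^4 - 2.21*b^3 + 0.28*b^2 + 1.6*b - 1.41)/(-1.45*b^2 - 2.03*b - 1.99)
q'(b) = (2.9*b + 2.03)*(4.0*b^4 - 2.21*b^3 + 0.28*b^2 + 1.6*b - 1.41)/(-1.45*b^2 - 2.03*b - 1.99)^2 + (16.0*b^3 - 6.63*b^2 + 0.56*b + 1.6)/(-1.45*b^2 - 2.03*b - 1.99)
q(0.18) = 0.47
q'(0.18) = -1.15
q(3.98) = -26.45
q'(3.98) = -16.60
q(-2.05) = -21.97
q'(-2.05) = 20.20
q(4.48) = -35.43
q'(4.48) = -19.34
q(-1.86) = -18.16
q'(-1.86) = 19.88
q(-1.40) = -9.21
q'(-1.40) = 18.79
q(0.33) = 0.31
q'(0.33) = -0.91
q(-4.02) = -68.64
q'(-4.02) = 28.17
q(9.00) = -179.13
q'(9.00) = -44.26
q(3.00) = -12.79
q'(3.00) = -11.28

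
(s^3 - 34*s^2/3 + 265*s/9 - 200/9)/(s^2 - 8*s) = s - 10/3 + 25/(9*s)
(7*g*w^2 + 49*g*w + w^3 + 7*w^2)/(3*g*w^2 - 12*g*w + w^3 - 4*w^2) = (7*g*w + 49*g + w^2 + 7*w)/(3*g*w - 12*g + w^2 - 4*w)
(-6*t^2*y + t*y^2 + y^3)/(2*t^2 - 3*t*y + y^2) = y*(3*t + y)/(-t + y)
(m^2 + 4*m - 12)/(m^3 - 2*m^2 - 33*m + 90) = (m - 2)/(m^2 - 8*m + 15)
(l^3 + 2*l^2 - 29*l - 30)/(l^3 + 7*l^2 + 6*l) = (l - 5)/l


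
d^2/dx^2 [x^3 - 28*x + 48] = 6*x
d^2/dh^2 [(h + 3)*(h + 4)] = 2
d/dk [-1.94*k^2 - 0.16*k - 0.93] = -3.88*k - 0.16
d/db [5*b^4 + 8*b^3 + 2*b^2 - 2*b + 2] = 20*b^3 + 24*b^2 + 4*b - 2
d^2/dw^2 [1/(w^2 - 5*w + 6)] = 2*(-w^2 + 5*w + (2*w - 5)^2 - 6)/(w^2 - 5*w + 6)^3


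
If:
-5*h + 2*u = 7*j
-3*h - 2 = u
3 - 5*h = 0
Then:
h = 3/5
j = -53/35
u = -19/5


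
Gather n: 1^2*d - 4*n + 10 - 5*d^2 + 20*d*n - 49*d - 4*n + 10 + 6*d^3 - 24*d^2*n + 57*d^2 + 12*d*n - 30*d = 6*d^3 + 52*d^2 - 78*d + n*(-24*d^2 + 32*d - 8) + 20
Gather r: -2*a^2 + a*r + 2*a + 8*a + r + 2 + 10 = -2*a^2 + 10*a + r*(a + 1) + 12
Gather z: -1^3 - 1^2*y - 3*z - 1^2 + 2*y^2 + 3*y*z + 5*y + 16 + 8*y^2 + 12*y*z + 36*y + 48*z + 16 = 10*y^2 + 40*y + z*(15*y + 45) + 30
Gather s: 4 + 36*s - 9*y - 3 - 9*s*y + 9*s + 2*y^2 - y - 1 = s*(45 - 9*y) + 2*y^2 - 10*y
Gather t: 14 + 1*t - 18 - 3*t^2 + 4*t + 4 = -3*t^2 + 5*t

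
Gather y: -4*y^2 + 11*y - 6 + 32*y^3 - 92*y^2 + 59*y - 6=32*y^3 - 96*y^2 + 70*y - 12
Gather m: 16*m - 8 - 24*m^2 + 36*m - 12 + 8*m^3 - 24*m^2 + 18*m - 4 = 8*m^3 - 48*m^2 + 70*m - 24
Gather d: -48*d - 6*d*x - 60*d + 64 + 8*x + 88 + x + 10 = d*(-6*x - 108) + 9*x + 162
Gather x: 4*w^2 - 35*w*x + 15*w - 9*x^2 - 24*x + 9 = 4*w^2 + 15*w - 9*x^2 + x*(-35*w - 24) + 9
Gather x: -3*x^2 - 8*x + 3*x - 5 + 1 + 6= -3*x^2 - 5*x + 2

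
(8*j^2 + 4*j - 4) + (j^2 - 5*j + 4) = 9*j^2 - j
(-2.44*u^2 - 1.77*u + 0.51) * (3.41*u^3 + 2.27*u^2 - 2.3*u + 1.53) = -8.3204*u^5 - 11.5745*u^4 + 3.3332*u^3 + 1.4955*u^2 - 3.8811*u + 0.7803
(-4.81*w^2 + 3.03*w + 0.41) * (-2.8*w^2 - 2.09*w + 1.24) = 13.468*w^4 + 1.5689*w^3 - 13.4451*w^2 + 2.9003*w + 0.5084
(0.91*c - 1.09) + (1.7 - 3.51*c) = 0.61 - 2.6*c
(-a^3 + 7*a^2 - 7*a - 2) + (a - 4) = -a^3 + 7*a^2 - 6*a - 6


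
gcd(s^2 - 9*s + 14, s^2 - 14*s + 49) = s - 7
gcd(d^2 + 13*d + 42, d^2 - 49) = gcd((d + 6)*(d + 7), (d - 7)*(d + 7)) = d + 7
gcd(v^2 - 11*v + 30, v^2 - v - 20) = v - 5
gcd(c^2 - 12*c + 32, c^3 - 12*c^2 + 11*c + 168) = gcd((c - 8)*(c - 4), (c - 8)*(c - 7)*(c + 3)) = c - 8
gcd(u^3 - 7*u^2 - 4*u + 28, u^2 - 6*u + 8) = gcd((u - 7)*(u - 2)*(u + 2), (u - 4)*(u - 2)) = u - 2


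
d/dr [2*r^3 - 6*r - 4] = 6*r^2 - 6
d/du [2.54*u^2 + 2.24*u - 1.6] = 5.08*u + 2.24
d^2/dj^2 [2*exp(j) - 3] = 2*exp(j)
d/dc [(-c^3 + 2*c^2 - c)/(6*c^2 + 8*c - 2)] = (-3*c^4 - 8*c^3 + 14*c^2 - 4*c + 1)/(2*(9*c^4 + 24*c^3 + 10*c^2 - 8*c + 1))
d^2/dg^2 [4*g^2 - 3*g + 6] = 8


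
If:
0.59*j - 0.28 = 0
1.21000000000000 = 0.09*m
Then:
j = 0.47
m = 13.44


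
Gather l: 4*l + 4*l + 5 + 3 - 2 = 8*l + 6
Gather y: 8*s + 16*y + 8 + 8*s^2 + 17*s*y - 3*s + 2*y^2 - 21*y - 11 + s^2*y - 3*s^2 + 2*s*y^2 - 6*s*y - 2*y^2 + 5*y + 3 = 5*s^2 + 2*s*y^2 + 5*s + y*(s^2 + 11*s)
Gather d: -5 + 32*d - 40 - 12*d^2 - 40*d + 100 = -12*d^2 - 8*d + 55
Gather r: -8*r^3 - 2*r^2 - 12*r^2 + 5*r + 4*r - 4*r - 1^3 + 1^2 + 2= -8*r^3 - 14*r^2 + 5*r + 2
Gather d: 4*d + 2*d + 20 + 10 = 6*d + 30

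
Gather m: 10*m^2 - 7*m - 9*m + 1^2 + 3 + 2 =10*m^2 - 16*m + 6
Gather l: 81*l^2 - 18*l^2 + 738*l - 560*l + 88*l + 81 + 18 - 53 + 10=63*l^2 + 266*l + 56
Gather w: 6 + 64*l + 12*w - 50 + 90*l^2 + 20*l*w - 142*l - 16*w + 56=90*l^2 - 78*l + w*(20*l - 4) + 12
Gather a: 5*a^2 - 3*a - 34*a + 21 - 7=5*a^2 - 37*a + 14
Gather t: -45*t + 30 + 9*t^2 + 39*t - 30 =9*t^2 - 6*t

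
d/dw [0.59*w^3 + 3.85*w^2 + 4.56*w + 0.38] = 1.77*w^2 + 7.7*w + 4.56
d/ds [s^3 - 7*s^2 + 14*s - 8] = 3*s^2 - 14*s + 14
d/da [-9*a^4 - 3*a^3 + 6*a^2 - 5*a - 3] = -36*a^3 - 9*a^2 + 12*a - 5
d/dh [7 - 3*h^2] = -6*h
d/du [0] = 0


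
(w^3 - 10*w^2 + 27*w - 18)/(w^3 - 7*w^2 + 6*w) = (w - 3)/w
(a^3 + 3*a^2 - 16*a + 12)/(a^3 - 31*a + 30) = (a - 2)/(a - 5)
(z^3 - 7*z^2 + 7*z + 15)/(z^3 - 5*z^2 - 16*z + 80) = (z^2 - 2*z - 3)/(z^2 - 16)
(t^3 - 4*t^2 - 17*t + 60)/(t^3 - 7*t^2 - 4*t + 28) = (t^3 - 4*t^2 - 17*t + 60)/(t^3 - 7*t^2 - 4*t + 28)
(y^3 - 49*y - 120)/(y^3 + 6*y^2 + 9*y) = (y^2 - 3*y - 40)/(y*(y + 3))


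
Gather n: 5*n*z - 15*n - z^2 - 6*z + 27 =n*(5*z - 15) - z^2 - 6*z + 27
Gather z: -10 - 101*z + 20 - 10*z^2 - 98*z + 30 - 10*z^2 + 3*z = -20*z^2 - 196*z + 40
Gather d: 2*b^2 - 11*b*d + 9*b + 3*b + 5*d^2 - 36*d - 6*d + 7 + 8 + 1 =2*b^2 + 12*b + 5*d^2 + d*(-11*b - 42) + 16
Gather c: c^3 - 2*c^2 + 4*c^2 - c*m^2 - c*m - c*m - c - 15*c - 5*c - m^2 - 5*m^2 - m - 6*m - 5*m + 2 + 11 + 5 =c^3 + 2*c^2 + c*(-m^2 - 2*m - 21) - 6*m^2 - 12*m + 18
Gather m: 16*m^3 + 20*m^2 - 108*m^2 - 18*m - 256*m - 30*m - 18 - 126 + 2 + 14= 16*m^3 - 88*m^2 - 304*m - 128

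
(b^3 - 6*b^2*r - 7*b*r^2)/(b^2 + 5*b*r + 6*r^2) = b*(b^2 - 6*b*r - 7*r^2)/(b^2 + 5*b*r + 6*r^2)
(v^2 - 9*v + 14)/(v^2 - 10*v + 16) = (v - 7)/(v - 8)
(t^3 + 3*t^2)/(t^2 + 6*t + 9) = t^2/(t + 3)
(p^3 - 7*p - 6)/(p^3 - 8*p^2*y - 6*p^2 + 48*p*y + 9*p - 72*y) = (-p^2 - 3*p - 2)/(-p^2 + 8*p*y + 3*p - 24*y)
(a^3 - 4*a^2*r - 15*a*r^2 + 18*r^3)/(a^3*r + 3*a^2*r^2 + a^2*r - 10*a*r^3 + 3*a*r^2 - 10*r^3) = (a^3 - 4*a^2*r - 15*a*r^2 + 18*r^3)/(r*(a^3 + 3*a^2*r + a^2 - 10*a*r^2 + 3*a*r - 10*r^2))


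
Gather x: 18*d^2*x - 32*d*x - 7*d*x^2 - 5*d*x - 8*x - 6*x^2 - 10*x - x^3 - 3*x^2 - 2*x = -x^3 + x^2*(-7*d - 9) + x*(18*d^2 - 37*d - 20)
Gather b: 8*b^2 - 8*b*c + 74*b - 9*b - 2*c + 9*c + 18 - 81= 8*b^2 + b*(65 - 8*c) + 7*c - 63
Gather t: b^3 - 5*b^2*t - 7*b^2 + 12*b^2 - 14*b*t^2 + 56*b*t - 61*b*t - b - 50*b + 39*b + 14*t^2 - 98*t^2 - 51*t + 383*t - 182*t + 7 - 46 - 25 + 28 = b^3 + 5*b^2 - 12*b + t^2*(-14*b - 84) + t*(-5*b^2 - 5*b + 150) - 36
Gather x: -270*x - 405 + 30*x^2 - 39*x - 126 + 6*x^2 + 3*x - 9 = 36*x^2 - 306*x - 540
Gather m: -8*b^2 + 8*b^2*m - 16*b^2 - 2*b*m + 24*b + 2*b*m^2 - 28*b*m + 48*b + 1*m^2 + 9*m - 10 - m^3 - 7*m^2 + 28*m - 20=-24*b^2 + 72*b - m^3 + m^2*(2*b - 6) + m*(8*b^2 - 30*b + 37) - 30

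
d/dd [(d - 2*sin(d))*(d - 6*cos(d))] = (d - 2*sin(d))*(6*sin(d) + 1) - (d - 6*cos(d))*(2*cos(d) - 1)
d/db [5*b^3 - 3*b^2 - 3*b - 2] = 15*b^2 - 6*b - 3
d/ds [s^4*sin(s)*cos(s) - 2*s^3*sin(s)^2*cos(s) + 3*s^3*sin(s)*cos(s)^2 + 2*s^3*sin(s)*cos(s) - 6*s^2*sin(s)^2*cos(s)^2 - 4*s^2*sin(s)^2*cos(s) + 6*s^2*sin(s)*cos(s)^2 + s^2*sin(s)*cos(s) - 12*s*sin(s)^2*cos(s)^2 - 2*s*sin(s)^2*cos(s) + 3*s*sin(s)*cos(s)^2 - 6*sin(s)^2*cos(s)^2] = s^4*cos(2*s) + s^3*sin(s)/2 + 2*s^3*sin(2*s) - 3*s^3*sin(3*s)/2 + 3*s^3*cos(s)/4 + 2*s^3*cos(2*s) + 9*s^3*cos(3*s)/4 + 13*s^2*sin(s)/4 + 3*s^2*sin(2*s) - 3*s^2*sin(3*s)/4 - 3*s^2*sin(4*s) + s^2*cos(2*s) + 6*s^2*cos(3*s) + 3*s*(1 - cos(2*s))^2 + 7*s*sin(s)/2 + 7*s*sin(2*s) + 3*s*sin(3*s)/2 - 6*s*sin(4*s) - 5*s*cos(s)/4 + 17*s*cos(3*s)/4 + 6*sqrt(2)*s*cos(2*s + pi/4) - 6*s + 3*(1 - cos(2*s))^2 + 3*sin(s)/4 + 6*sin(2*s) + 3*sin(3*s)/4 - 3*sin(4*s) - cos(s)/2 + cos(3*s)/2 + 6*sqrt(2)*cos(2*s + pi/4) - 6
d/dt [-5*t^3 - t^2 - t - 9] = -15*t^2 - 2*t - 1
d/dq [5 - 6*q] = -6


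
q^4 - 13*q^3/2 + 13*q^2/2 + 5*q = q*(q - 5)*(q - 2)*(q + 1/2)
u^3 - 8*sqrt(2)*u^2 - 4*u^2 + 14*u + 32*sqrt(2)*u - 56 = (u - 4)*(u - 7*sqrt(2))*(u - sqrt(2))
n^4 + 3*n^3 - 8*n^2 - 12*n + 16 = (n - 2)*(n - 1)*(n + 2)*(n + 4)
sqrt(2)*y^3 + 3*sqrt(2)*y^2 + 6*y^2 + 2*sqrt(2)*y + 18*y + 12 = (y + 2)*(y + 3*sqrt(2))*(sqrt(2)*y + sqrt(2))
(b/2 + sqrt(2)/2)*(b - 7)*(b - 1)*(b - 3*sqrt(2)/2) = b^4/2 - 4*b^3 - sqrt(2)*b^3/4 + 2*b^2 + 2*sqrt(2)*b^2 - 7*sqrt(2)*b/4 + 12*b - 21/2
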